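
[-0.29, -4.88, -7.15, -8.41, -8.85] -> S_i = Random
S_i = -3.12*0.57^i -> [-3.12, -1.78, -1.01, -0.58, -0.33]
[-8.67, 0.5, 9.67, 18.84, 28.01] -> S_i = -8.67 + 9.17*i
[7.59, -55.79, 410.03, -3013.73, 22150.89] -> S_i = 7.59*(-7.35)^i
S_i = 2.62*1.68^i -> [2.62, 4.4, 7.39, 12.42, 20.87]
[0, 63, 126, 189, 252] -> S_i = 0 + 63*i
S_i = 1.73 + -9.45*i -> [1.73, -7.72, -17.17, -26.62, -36.07]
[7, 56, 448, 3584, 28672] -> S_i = 7*8^i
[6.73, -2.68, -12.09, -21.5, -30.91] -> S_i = 6.73 + -9.41*i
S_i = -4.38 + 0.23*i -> [-4.38, -4.15, -3.92, -3.69, -3.46]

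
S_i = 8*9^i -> [8, 72, 648, 5832, 52488]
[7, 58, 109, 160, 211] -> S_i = 7 + 51*i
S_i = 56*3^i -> [56, 168, 504, 1512, 4536]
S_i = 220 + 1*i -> [220, 221, 222, 223, 224]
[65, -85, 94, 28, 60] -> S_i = Random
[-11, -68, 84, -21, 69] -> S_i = Random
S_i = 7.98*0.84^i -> [7.98, 6.7, 5.63, 4.73, 3.97]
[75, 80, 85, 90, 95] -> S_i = 75 + 5*i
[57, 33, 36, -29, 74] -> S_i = Random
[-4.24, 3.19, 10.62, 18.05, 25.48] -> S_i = -4.24 + 7.43*i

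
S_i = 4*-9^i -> [4, -36, 324, -2916, 26244]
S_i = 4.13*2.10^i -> [4.13, 8.67, 18.21, 38.25, 80.32]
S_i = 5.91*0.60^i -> [5.91, 3.55, 2.13, 1.28, 0.77]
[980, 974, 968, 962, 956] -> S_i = 980 + -6*i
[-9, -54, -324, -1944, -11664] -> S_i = -9*6^i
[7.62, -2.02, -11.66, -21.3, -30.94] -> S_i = 7.62 + -9.64*i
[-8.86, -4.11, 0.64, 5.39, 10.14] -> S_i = -8.86 + 4.75*i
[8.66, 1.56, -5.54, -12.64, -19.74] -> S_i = 8.66 + -7.10*i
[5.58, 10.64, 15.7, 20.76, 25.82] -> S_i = 5.58 + 5.06*i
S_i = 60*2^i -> [60, 120, 240, 480, 960]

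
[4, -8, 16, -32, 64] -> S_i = 4*-2^i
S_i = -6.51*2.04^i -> [-6.51, -13.28, -27.09, -55.27, -112.75]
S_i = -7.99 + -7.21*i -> [-7.99, -15.2, -22.41, -29.62, -36.83]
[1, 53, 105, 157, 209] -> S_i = 1 + 52*i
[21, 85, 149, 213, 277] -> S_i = 21 + 64*i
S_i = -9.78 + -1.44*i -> [-9.78, -11.22, -12.66, -14.1, -15.54]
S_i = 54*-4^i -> [54, -216, 864, -3456, 13824]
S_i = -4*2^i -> [-4, -8, -16, -32, -64]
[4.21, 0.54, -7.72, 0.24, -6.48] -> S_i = Random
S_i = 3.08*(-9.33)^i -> [3.08, -28.74, 268.11, -2501.47, 23338.73]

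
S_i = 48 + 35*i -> [48, 83, 118, 153, 188]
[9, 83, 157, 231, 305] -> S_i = 9 + 74*i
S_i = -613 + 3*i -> [-613, -610, -607, -604, -601]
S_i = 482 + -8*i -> [482, 474, 466, 458, 450]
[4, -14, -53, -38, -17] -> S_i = Random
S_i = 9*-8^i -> [9, -72, 576, -4608, 36864]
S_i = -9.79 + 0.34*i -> [-9.79, -9.45, -9.11, -8.77, -8.43]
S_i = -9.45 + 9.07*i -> [-9.45, -0.38, 8.69, 17.76, 26.83]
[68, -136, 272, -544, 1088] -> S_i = 68*-2^i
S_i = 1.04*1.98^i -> [1.04, 2.06, 4.08, 8.07, 15.98]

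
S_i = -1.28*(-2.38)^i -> [-1.28, 3.05, -7.25, 17.26, -41.07]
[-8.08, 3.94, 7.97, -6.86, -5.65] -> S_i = Random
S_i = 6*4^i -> [6, 24, 96, 384, 1536]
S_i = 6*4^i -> [6, 24, 96, 384, 1536]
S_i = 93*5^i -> [93, 465, 2325, 11625, 58125]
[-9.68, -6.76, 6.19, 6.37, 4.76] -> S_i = Random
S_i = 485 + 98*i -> [485, 583, 681, 779, 877]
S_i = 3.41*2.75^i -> [3.41, 9.38, 25.79, 70.92, 195.02]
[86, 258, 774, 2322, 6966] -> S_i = 86*3^i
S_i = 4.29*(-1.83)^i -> [4.29, -7.85, 14.37, -26.29, 48.11]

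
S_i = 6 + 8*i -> [6, 14, 22, 30, 38]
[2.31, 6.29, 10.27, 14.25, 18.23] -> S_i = 2.31 + 3.98*i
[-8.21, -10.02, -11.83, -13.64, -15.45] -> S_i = -8.21 + -1.81*i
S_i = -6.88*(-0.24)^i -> [-6.88, 1.65, -0.4, 0.1, -0.02]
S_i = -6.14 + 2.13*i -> [-6.14, -4.01, -1.88, 0.25, 2.38]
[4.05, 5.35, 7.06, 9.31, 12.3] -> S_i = 4.05*1.32^i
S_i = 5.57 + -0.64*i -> [5.57, 4.93, 4.29, 3.65, 3.01]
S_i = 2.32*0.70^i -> [2.32, 1.62, 1.14, 0.8, 0.56]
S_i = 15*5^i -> [15, 75, 375, 1875, 9375]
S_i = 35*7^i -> [35, 245, 1715, 12005, 84035]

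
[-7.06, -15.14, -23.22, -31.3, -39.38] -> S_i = -7.06 + -8.08*i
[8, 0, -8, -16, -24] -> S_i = 8 + -8*i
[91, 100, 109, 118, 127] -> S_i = 91 + 9*i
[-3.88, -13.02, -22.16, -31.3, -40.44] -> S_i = -3.88 + -9.14*i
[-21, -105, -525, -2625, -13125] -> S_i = -21*5^i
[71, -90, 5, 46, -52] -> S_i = Random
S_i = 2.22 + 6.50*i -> [2.22, 8.72, 15.22, 21.72, 28.22]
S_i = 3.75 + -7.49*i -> [3.75, -3.74, -11.23, -18.72, -26.21]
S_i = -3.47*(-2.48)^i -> [-3.47, 8.61, -21.34, 52.93, -131.26]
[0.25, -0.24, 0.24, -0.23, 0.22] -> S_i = 0.25*(-0.97)^i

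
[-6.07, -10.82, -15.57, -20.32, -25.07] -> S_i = -6.07 + -4.75*i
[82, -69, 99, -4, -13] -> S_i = Random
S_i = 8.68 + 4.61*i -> [8.68, 13.29, 17.9, 22.51, 27.12]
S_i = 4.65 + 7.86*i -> [4.65, 12.51, 20.37, 28.23, 36.09]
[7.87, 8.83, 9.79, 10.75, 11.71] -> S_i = 7.87 + 0.96*i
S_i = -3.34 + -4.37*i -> [-3.34, -7.71, -12.08, -16.45, -20.82]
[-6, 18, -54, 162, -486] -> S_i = -6*-3^i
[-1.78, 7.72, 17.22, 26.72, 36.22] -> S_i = -1.78 + 9.50*i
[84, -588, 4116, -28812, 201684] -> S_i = 84*-7^i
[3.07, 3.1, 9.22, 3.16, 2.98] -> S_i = Random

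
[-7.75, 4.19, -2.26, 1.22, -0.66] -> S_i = -7.75*(-0.54)^i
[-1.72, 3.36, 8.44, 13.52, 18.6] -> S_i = -1.72 + 5.08*i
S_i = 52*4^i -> [52, 208, 832, 3328, 13312]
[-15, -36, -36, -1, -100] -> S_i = Random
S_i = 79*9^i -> [79, 711, 6399, 57591, 518319]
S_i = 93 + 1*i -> [93, 94, 95, 96, 97]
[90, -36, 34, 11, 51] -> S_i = Random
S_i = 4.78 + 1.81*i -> [4.78, 6.59, 8.4, 10.21, 12.02]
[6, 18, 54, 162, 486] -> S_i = 6*3^i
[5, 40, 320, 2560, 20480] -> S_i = 5*8^i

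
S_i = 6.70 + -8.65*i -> [6.7, -1.95, -10.6, -19.25, -27.9]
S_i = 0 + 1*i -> [0, 1, 2, 3, 4]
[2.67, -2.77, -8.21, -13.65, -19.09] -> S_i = 2.67 + -5.44*i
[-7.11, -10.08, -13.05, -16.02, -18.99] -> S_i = -7.11 + -2.97*i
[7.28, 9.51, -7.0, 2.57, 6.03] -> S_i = Random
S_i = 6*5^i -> [6, 30, 150, 750, 3750]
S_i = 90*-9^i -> [90, -810, 7290, -65610, 590490]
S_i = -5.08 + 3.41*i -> [-5.08, -1.67, 1.74, 5.15, 8.56]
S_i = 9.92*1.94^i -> [9.92, 19.24, 37.33, 72.43, 140.51]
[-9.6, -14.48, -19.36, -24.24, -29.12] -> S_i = -9.60 + -4.88*i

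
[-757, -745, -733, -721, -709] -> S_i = -757 + 12*i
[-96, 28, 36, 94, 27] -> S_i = Random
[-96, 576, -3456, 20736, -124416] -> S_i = -96*-6^i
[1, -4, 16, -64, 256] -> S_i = 1*-4^i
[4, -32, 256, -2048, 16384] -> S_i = 4*-8^i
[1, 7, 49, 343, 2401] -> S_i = 1*7^i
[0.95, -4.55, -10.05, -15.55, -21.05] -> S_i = 0.95 + -5.50*i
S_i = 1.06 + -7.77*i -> [1.06, -6.71, -14.48, -22.25, -30.02]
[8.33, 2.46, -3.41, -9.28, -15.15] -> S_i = 8.33 + -5.87*i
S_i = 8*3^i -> [8, 24, 72, 216, 648]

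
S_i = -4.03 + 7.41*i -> [-4.03, 3.38, 10.79, 18.2, 25.61]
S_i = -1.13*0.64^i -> [-1.13, -0.72, -0.46, -0.3, -0.19]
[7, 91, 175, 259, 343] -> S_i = 7 + 84*i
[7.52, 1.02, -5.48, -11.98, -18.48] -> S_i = 7.52 + -6.50*i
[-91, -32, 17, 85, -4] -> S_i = Random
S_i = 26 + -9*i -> [26, 17, 8, -1, -10]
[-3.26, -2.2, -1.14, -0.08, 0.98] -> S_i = -3.26 + 1.06*i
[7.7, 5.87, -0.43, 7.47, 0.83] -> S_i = Random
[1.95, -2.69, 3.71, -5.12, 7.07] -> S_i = 1.95*(-1.38)^i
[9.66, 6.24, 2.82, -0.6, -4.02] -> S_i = 9.66 + -3.42*i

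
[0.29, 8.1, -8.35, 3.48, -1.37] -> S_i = Random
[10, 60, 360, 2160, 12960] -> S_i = 10*6^i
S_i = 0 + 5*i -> [0, 5, 10, 15, 20]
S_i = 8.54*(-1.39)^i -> [8.54, -11.87, 16.5, -22.94, 31.88]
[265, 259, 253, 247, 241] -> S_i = 265 + -6*i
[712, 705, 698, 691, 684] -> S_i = 712 + -7*i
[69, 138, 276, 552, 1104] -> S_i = 69*2^i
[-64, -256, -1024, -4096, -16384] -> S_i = -64*4^i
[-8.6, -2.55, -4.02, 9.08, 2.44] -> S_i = Random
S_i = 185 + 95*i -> [185, 280, 375, 470, 565]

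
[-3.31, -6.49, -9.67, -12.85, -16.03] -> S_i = -3.31 + -3.18*i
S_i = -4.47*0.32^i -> [-4.47, -1.43, -0.46, -0.15, -0.05]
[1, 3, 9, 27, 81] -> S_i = 1*3^i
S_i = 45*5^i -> [45, 225, 1125, 5625, 28125]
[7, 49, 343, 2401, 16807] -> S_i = 7*7^i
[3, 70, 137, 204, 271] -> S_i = 3 + 67*i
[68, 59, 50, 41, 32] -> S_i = 68 + -9*i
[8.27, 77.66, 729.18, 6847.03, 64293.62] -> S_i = 8.27*9.39^i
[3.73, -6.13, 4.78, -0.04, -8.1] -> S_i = Random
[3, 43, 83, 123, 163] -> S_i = 3 + 40*i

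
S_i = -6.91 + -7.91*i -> [-6.91, -14.82, -22.73, -30.64, -38.55]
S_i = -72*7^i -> [-72, -504, -3528, -24696, -172872]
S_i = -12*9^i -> [-12, -108, -972, -8748, -78732]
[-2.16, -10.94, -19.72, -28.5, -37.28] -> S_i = -2.16 + -8.78*i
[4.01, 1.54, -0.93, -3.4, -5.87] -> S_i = 4.01 + -2.47*i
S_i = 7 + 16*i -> [7, 23, 39, 55, 71]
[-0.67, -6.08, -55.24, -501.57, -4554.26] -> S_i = -0.67*9.08^i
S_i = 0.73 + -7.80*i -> [0.73, -7.07, -14.87, -22.67, -30.47]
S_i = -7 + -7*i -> [-7, -14, -21, -28, -35]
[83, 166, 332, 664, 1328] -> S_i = 83*2^i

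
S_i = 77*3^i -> [77, 231, 693, 2079, 6237]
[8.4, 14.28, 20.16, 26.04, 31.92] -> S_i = 8.40 + 5.88*i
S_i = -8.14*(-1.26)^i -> [-8.14, 10.26, -12.92, 16.28, -20.52]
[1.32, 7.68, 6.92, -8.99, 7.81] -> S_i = Random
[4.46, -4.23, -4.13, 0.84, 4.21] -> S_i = Random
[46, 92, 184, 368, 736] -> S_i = 46*2^i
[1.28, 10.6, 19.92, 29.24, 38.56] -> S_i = 1.28 + 9.32*i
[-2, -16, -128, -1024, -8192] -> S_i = -2*8^i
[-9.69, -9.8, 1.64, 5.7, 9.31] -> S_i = Random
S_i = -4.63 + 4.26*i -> [-4.63, -0.37, 3.89, 8.15, 12.41]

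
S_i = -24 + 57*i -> [-24, 33, 90, 147, 204]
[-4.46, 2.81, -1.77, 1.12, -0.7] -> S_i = -4.46*(-0.63)^i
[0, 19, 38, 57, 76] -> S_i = 0 + 19*i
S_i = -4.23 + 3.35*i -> [-4.23, -0.88, 2.47, 5.82, 9.17]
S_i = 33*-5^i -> [33, -165, 825, -4125, 20625]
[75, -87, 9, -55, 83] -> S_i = Random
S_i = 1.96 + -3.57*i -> [1.96, -1.61, -5.18, -8.75, -12.32]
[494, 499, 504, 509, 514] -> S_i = 494 + 5*i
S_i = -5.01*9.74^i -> [-5.01, -48.8, -475.29, -4629.29, -45089.31]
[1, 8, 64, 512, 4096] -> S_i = 1*8^i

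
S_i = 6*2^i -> [6, 12, 24, 48, 96]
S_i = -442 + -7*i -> [-442, -449, -456, -463, -470]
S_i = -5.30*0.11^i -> [-5.3, -0.58, -0.06, -0.01, -0.0]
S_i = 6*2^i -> [6, 12, 24, 48, 96]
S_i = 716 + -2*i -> [716, 714, 712, 710, 708]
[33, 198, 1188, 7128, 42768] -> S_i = 33*6^i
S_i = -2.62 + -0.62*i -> [-2.62, -3.24, -3.86, -4.48, -5.1]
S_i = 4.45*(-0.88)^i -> [4.45, -3.92, 3.45, -3.03, 2.67]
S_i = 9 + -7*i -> [9, 2, -5, -12, -19]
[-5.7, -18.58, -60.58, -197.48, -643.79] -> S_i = -5.70*3.26^i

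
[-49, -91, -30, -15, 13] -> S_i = Random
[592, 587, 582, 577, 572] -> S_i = 592 + -5*i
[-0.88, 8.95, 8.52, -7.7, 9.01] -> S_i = Random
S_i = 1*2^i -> [1, 2, 4, 8, 16]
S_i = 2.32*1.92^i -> [2.32, 4.45, 8.55, 16.42, 31.53]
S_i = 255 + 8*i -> [255, 263, 271, 279, 287]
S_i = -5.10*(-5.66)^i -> [-5.1, 28.87, -163.38, 924.74, -5234.03]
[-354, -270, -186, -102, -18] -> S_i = -354 + 84*i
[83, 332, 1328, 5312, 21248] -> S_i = 83*4^i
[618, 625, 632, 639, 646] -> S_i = 618 + 7*i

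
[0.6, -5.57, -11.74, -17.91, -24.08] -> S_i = 0.60 + -6.17*i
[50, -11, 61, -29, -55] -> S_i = Random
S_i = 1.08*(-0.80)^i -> [1.08, -0.86, 0.69, -0.55, 0.44]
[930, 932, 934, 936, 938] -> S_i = 930 + 2*i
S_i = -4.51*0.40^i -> [-4.51, -1.8, -0.72, -0.29, -0.12]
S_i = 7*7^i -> [7, 49, 343, 2401, 16807]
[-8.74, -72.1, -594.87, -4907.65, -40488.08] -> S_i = -8.74*8.25^i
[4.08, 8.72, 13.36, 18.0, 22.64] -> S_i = 4.08 + 4.64*i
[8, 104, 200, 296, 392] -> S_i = 8 + 96*i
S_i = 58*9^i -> [58, 522, 4698, 42282, 380538]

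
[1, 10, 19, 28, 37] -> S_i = 1 + 9*i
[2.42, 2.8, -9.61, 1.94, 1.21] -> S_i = Random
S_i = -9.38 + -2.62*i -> [-9.38, -12.0, -14.62, -17.24, -19.86]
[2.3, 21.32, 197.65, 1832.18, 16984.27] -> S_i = 2.30*9.27^i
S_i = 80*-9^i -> [80, -720, 6480, -58320, 524880]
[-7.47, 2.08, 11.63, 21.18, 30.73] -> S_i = -7.47 + 9.55*i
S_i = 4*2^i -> [4, 8, 16, 32, 64]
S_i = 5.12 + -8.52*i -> [5.12, -3.4, -11.92, -20.44, -28.96]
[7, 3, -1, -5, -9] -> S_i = 7 + -4*i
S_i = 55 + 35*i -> [55, 90, 125, 160, 195]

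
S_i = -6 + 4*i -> [-6, -2, 2, 6, 10]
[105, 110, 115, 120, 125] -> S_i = 105 + 5*i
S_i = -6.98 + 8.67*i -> [-6.98, 1.69, 10.36, 19.03, 27.7]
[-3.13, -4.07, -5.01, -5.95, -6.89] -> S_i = -3.13 + -0.94*i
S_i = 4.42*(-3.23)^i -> [4.42, -14.28, 46.11, -148.95, 481.1]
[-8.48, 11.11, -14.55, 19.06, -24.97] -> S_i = -8.48*(-1.31)^i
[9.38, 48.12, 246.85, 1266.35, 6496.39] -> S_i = 9.38*5.13^i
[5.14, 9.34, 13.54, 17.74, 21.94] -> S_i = 5.14 + 4.20*i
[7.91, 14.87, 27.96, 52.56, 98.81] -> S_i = 7.91*1.88^i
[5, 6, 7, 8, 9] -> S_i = 5 + 1*i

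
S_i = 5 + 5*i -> [5, 10, 15, 20, 25]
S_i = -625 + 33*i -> [-625, -592, -559, -526, -493]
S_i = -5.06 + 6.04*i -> [-5.06, 0.98, 7.02, 13.06, 19.1]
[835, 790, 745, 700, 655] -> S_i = 835 + -45*i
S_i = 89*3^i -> [89, 267, 801, 2403, 7209]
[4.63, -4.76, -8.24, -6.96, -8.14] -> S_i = Random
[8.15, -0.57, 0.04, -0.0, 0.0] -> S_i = 8.15*(-0.07)^i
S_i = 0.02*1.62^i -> [0.02, 0.03, 0.05, 0.09, 0.14]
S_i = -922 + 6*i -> [-922, -916, -910, -904, -898]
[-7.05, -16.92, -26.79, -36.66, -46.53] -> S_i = -7.05 + -9.87*i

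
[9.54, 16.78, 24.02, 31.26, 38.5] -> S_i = 9.54 + 7.24*i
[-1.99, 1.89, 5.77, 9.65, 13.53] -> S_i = -1.99 + 3.88*i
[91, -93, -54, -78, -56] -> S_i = Random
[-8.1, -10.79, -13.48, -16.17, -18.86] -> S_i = -8.10 + -2.69*i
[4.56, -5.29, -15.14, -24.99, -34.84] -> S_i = 4.56 + -9.85*i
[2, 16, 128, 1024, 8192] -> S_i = 2*8^i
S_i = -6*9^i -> [-6, -54, -486, -4374, -39366]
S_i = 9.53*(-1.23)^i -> [9.53, -11.72, 14.42, -17.73, 21.81]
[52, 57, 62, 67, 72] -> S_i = 52 + 5*i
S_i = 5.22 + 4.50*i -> [5.22, 9.72, 14.22, 18.72, 23.22]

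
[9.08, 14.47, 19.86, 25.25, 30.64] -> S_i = 9.08 + 5.39*i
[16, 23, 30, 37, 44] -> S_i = 16 + 7*i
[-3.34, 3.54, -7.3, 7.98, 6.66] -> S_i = Random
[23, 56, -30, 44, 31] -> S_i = Random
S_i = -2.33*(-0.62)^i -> [-2.33, 1.44, -0.9, 0.56, -0.34]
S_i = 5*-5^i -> [5, -25, 125, -625, 3125]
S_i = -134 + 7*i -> [-134, -127, -120, -113, -106]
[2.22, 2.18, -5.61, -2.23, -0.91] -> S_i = Random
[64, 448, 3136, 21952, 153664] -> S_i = 64*7^i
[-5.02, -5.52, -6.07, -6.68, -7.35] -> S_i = -5.02*1.10^i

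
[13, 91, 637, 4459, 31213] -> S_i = 13*7^i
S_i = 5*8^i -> [5, 40, 320, 2560, 20480]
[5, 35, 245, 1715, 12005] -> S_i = 5*7^i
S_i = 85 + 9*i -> [85, 94, 103, 112, 121]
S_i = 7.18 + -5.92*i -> [7.18, 1.26, -4.66, -10.58, -16.5]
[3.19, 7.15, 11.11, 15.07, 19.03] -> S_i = 3.19 + 3.96*i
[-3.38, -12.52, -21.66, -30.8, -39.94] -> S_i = -3.38 + -9.14*i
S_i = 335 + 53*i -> [335, 388, 441, 494, 547]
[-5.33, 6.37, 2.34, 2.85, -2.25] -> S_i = Random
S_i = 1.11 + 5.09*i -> [1.11, 6.2, 11.29, 16.38, 21.47]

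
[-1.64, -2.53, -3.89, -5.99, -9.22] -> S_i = -1.64*1.54^i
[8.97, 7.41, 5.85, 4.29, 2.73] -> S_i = 8.97 + -1.56*i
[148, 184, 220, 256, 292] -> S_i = 148 + 36*i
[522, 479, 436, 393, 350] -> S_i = 522 + -43*i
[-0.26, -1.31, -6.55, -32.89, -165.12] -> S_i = -0.26*5.02^i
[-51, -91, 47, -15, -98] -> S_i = Random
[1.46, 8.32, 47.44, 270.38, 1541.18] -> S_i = 1.46*5.70^i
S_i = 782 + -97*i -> [782, 685, 588, 491, 394]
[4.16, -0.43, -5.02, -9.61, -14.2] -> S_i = 4.16 + -4.59*i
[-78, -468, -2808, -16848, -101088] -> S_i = -78*6^i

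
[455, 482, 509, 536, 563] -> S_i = 455 + 27*i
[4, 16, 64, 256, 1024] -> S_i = 4*4^i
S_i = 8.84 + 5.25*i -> [8.84, 14.09, 19.34, 24.59, 29.84]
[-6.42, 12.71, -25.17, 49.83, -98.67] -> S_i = -6.42*(-1.98)^i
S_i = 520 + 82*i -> [520, 602, 684, 766, 848]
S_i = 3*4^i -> [3, 12, 48, 192, 768]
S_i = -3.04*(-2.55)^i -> [-3.04, 7.75, -19.77, 50.41, -128.54]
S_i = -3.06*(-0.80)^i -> [-3.06, 2.45, -1.96, 1.57, -1.25]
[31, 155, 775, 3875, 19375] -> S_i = 31*5^i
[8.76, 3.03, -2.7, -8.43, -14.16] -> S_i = 8.76 + -5.73*i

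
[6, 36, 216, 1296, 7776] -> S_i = 6*6^i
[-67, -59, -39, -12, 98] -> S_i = Random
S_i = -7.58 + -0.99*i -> [-7.58, -8.57, -9.56, -10.55, -11.54]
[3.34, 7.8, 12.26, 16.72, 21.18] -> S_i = 3.34 + 4.46*i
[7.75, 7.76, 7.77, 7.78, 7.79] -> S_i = 7.75 + 0.01*i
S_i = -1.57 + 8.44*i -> [-1.57, 6.87, 15.31, 23.75, 32.19]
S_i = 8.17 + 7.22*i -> [8.17, 15.39, 22.61, 29.83, 37.05]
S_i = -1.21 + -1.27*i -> [-1.21, -2.48, -3.75, -5.02, -6.29]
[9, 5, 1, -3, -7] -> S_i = 9 + -4*i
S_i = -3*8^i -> [-3, -24, -192, -1536, -12288]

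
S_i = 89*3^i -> [89, 267, 801, 2403, 7209]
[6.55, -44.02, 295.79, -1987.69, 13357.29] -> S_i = 6.55*(-6.72)^i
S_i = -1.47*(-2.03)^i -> [-1.47, 2.98, -6.06, 12.3, -24.96]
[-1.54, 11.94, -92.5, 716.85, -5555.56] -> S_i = -1.54*(-7.75)^i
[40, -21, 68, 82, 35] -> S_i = Random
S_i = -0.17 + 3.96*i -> [-0.17, 3.79, 7.75, 11.71, 15.67]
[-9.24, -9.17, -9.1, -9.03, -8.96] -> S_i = -9.24 + 0.07*i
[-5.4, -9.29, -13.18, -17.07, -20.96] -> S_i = -5.40 + -3.89*i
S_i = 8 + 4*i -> [8, 12, 16, 20, 24]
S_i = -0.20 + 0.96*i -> [-0.2, 0.76, 1.72, 2.68, 3.64]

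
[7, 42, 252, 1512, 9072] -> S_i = 7*6^i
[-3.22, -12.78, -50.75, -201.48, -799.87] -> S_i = -3.22*3.97^i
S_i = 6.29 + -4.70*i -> [6.29, 1.59, -3.11, -7.81, -12.51]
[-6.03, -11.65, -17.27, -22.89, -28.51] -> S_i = -6.03 + -5.62*i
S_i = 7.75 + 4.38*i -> [7.75, 12.13, 16.51, 20.89, 25.27]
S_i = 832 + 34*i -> [832, 866, 900, 934, 968]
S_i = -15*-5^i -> [-15, 75, -375, 1875, -9375]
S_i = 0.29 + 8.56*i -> [0.29, 8.85, 17.41, 25.97, 34.53]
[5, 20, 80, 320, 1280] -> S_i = 5*4^i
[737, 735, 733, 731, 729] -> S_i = 737 + -2*i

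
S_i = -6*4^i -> [-6, -24, -96, -384, -1536]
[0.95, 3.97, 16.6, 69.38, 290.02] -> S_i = 0.95*4.18^i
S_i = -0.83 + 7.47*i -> [-0.83, 6.64, 14.11, 21.58, 29.05]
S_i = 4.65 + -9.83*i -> [4.65, -5.18, -15.01, -24.84, -34.67]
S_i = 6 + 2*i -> [6, 8, 10, 12, 14]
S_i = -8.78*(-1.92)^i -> [-8.78, 16.86, -32.37, 62.14, -119.32]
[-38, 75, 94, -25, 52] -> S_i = Random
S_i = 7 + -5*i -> [7, 2, -3, -8, -13]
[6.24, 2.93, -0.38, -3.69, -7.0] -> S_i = 6.24 + -3.31*i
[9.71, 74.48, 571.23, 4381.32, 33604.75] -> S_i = 9.71*7.67^i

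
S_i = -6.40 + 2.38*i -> [-6.4, -4.02, -1.64, 0.74, 3.12]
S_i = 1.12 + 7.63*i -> [1.12, 8.75, 16.38, 24.01, 31.64]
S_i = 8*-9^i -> [8, -72, 648, -5832, 52488]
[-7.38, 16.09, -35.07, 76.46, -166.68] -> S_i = -7.38*(-2.18)^i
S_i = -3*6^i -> [-3, -18, -108, -648, -3888]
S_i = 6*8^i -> [6, 48, 384, 3072, 24576]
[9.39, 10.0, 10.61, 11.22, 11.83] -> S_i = 9.39 + 0.61*i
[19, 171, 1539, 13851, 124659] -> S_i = 19*9^i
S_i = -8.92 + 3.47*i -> [-8.92, -5.45, -1.98, 1.49, 4.96]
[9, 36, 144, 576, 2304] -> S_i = 9*4^i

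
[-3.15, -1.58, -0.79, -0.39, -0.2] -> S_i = -3.15*0.50^i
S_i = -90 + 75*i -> [-90, -15, 60, 135, 210]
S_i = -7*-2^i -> [-7, 14, -28, 56, -112]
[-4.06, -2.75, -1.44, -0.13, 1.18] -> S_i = -4.06 + 1.31*i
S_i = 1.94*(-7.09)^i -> [1.94, -13.75, 97.52, -691.42, 4902.15]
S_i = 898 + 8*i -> [898, 906, 914, 922, 930]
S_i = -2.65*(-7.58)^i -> [-2.65, 20.09, -152.26, 1154.13, -8748.28]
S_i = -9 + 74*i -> [-9, 65, 139, 213, 287]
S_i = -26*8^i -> [-26, -208, -1664, -13312, -106496]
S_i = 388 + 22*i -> [388, 410, 432, 454, 476]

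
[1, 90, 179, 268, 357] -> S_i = 1 + 89*i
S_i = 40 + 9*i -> [40, 49, 58, 67, 76]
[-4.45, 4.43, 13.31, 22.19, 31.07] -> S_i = -4.45 + 8.88*i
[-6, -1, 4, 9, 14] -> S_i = -6 + 5*i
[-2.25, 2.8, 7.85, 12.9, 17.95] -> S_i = -2.25 + 5.05*i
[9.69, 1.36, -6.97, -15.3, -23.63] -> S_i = 9.69 + -8.33*i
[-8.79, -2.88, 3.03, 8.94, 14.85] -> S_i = -8.79 + 5.91*i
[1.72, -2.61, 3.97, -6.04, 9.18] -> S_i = 1.72*(-1.52)^i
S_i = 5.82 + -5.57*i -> [5.82, 0.25, -5.32, -10.89, -16.46]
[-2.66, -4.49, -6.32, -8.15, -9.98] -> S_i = -2.66 + -1.83*i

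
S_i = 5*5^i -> [5, 25, 125, 625, 3125]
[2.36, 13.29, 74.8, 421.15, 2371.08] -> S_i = 2.36*5.63^i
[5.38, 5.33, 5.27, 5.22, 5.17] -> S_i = 5.38*0.99^i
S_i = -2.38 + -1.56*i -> [-2.38, -3.94, -5.5, -7.06, -8.62]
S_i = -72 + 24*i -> [-72, -48, -24, 0, 24]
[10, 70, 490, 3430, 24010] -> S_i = 10*7^i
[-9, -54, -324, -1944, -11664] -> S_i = -9*6^i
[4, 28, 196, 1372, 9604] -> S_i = 4*7^i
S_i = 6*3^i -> [6, 18, 54, 162, 486]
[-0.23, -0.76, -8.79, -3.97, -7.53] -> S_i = Random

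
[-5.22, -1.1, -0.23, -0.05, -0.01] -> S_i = -5.22*0.21^i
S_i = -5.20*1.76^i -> [-5.2, -9.15, -16.11, -28.35, -49.89]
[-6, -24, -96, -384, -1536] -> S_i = -6*4^i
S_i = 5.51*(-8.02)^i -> [5.51, -44.19, 354.41, -2842.33, 22795.5]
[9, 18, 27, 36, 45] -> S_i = 9 + 9*i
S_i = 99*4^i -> [99, 396, 1584, 6336, 25344]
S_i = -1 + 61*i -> [-1, 60, 121, 182, 243]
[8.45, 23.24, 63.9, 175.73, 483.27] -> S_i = 8.45*2.75^i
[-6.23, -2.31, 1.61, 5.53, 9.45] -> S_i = -6.23 + 3.92*i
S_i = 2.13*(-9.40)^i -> [2.13, -20.02, 188.21, -1769.14, 16629.95]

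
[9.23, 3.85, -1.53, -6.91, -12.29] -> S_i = 9.23 + -5.38*i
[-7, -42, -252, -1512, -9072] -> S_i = -7*6^i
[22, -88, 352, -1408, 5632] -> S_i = 22*-4^i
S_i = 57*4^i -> [57, 228, 912, 3648, 14592]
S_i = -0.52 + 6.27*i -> [-0.52, 5.75, 12.02, 18.29, 24.56]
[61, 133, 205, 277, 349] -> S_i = 61 + 72*i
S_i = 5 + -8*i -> [5, -3, -11, -19, -27]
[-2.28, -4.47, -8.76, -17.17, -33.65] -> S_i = -2.28*1.96^i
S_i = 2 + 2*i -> [2, 4, 6, 8, 10]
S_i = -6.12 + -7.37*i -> [-6.12, -13.49, -20.86, -28.23, -35.6]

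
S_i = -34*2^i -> [-34, -68, -136, -272, -544]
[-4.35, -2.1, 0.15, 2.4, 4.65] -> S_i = -4.35 + 2.25*i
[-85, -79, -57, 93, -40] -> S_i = Random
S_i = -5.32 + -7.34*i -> [-5.32, -12.66, -20.0, -27.34, -34.68]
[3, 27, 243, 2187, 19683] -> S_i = 3*9^i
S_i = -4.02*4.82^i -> [-4.02, -19.38, -93.39, -450.16, -2169.77]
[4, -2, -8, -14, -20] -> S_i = 4 + -6*i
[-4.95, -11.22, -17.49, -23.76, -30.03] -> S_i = -4.95 + -6.27*i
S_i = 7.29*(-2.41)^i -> [7.29, -17.57, 42.34, -102.04, 245.92]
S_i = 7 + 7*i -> [7, 14, 21, 28, 35]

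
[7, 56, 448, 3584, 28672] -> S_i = 7*8^i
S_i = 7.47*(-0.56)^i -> [7.47, -4.18, 2.34, -1.31, 0.73]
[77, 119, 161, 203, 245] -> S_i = 77 + 42*i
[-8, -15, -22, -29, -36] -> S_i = -8 + -7*i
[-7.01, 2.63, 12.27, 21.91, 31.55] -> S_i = -7.01 + 9.64*i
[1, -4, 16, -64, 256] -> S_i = 1*-4^i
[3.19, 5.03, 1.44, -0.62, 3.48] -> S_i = Random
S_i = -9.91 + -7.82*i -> [-9.91, -17.73, -25.55, -33.37, -41.19]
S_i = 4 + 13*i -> [4, 17, 30, 43, 56]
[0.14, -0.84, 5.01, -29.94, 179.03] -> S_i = 0.14*(-5.98)^i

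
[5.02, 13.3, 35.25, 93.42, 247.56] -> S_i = 5.02*2.65^i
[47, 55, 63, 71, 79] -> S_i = 47 + 8*i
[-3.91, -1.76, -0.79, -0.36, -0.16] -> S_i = -3.91*0.45^i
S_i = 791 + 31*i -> [791, 822, 853, 884, 915]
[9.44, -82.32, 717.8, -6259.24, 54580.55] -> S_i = 9.44*(-8.72)^i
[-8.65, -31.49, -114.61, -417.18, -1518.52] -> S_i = -8.65*3.64^i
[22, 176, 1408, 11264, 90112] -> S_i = 22*8^i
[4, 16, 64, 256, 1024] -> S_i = 4*4^i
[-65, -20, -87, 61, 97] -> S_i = Random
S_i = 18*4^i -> [18, 72, 288, 1152, 4608]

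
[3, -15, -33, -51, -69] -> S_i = 3 + -18*i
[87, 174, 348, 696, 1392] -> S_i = 87*2^i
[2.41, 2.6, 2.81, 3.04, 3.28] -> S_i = 2.41*1.08^i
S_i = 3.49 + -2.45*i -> [3.49, 1.04, -1.41, -3.86, -6.31]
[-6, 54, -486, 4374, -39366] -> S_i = -6*-9^i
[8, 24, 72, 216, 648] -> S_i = 8*3^i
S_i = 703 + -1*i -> [703, 702, 701, 700, 699]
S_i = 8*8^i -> [8, 64, 512, 4096, 32768]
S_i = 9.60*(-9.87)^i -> [9.6, -94.75, 935.2, -9230.45, 91104.5]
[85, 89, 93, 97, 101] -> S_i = 85 + 4*i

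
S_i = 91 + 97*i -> [91, 188, 285, 382, 479]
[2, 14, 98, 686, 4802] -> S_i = 2*7^i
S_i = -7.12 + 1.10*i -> [-7.12, -6.02, -4.92, -3.82, -2.72]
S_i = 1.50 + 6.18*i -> [1.5, 7.68, 13.86, 20.04, 26.22]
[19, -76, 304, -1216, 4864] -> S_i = 19*-4^i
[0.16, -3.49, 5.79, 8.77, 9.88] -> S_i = Random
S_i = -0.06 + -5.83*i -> [-0.06, -5.89, -11.72, -17.55, -23.38]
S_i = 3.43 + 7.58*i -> [3.43, 11.01, 18.59, 26.17, 33.75]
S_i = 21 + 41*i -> [21, 62, 103, 144, 185]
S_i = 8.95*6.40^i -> [8.95, 57.28, 366.59, 2346.19, 15015.61]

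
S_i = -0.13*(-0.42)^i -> [-0.13, 0.05, -0.02, 0.01, -0.0]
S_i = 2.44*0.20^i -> [2.44, 0.49, 0.1, 0.02, 0.0]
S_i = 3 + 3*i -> [3, 6, 9, 12, 15]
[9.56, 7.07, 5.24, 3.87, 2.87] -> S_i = 9.56*0.74^i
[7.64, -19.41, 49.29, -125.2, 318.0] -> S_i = 7.64*(-2.54)^i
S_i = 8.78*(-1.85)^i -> [8.78, -16.24, 30.05, -55.59, 102.84]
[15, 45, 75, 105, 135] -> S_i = 15 + 30*i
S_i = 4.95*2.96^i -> [4.95, 14.65, 43.37, 128.37, 379.99]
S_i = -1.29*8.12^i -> [-1.29, -10.47, -85.06, -690.65, -5608.08]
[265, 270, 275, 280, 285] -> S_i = 265 + 5*i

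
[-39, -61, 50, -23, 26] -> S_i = Random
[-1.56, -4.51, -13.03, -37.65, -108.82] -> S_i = -1.56*2.89^i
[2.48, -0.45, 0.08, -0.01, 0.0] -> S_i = 2.48*(-0.18)^i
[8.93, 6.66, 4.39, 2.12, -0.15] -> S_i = 8.93 + -2.27*i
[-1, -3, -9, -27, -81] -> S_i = -1*3^i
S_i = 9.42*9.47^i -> [9.42, 89.21, 844.79, 8000.2, 75761.89]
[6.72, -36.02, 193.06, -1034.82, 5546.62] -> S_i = 6.72*(-5.36)^i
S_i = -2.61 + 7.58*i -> [-2.61, 4.97, 12.55, 20.13, 27.71]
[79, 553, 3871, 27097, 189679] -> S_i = 79*7^i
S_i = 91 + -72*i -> [91, 19, -53, -125, -197]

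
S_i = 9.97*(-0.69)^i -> [9.97, -6.88, 4.75, -3.28, 2.26]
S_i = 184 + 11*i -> [184, 195, 206, 217, 228]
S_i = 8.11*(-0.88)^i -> [8.11, -7.14, 6.28, -5.53, 4.86]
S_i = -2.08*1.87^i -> [-2.08, -3.89, -7.27, -13.6, -25.43]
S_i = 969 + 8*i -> [969, 977, 985, 993, 1001]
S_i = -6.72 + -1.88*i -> [-6.72, -8.6, -10.48, -12.36, -14.24]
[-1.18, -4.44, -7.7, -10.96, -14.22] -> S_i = -1.18 + -3.26*i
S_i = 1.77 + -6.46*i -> [1.77, -4.69, -11.15, -17.61, -24.07]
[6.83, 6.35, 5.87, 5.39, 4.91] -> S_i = 6.83 + -0.48*i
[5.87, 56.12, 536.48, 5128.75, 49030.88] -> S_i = 5.87*9.56^i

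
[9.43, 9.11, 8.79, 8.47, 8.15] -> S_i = 9.43 + -0.32*i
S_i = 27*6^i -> [27, 162, 972, 5832, 34992]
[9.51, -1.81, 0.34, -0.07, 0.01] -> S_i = 9.51*(-0.19)^i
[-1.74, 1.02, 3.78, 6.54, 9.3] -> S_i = -1.74 + 2.76*i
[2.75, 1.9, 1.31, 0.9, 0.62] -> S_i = 2.75*0.69^i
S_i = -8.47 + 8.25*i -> [-8.47, -0.22, 8.03, 16.28, 24.53]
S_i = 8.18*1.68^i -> [8.18, 13.74, 23.09, 38.79, 65.16]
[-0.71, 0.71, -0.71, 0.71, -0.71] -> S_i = -0.71*(-1.00)^i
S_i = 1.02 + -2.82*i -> [1.02, -1.8, -4.62, -7.44, -10.26]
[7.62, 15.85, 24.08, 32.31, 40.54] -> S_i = 7.62 + 8.23*i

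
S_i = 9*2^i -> [9, 18, 36, 72, 144]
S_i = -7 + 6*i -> [-7, -1, 5, 11, 17]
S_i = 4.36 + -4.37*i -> [4.36, -0.01, -4.38, -8.75, -13.12]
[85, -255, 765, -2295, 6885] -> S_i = 85*-3^i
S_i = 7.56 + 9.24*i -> [7.56, 16.8, 26.04, 35.28, 44.52]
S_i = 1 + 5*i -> [1, 6, 11, 16, 21]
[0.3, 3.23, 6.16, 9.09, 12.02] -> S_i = 0.30 + 2.93*i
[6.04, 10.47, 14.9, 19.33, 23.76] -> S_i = 6.04 + 4.43*i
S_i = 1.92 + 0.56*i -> [1.92, 2.48, 3.04, 3.6, 4.16]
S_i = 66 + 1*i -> [66, 67, 68, 69, 70]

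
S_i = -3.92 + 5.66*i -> [-3.92, 1.74, 7.4, 13.06, 18.72]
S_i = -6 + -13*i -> [-6, -19, -32, -45, -58]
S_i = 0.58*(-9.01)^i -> [0.58, -5.23, 47.08, -424.23, 3822.32]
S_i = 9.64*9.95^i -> [9.64, 95.92, 954.38, 9496.12, 94486.41]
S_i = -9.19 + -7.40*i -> [-9.19, -16.59, -23.99, -31.39, -38.79]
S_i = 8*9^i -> [8, 72, 648, 5832, 52488]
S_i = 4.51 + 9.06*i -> [4.51, 13.57, 22.63, 31.69, 40.75]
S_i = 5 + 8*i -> [5, 13, 21, 29, 37]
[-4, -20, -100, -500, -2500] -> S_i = -4*5^i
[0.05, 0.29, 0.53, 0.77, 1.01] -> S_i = 0.05 + 0.24*i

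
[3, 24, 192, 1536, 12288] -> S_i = 3*8^i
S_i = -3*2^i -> [-3, -6, -12, -24, -48]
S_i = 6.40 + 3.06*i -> [6.4, 9.46, 12.52, 15.58, 18.64]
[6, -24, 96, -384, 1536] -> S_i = 6*-4^i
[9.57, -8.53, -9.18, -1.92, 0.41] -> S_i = Random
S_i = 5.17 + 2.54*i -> [5.17, 7.71, 10.25, 12.79, 15.33]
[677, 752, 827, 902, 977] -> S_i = 677 + 75*i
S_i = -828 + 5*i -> [-828, -823, -818, -813, -808]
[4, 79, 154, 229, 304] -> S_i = 4 + 75*i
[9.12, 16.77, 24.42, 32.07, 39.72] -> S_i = 9.12 + 7.65*i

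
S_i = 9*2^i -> [9, 18, 36, 72, 144]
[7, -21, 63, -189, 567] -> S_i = 7*-3^i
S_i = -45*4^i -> [-45, -180, -720, -2880, -11520]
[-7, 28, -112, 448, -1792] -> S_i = -7*-4^i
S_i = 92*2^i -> [92, 184, 368, 736, 1472]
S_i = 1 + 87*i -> [1, 88, 175, 262, 349]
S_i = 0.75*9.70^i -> [0.75, 7.28, 70.57, 684.5, 6639.7]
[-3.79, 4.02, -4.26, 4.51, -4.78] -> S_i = -3.79*(-1.06)^i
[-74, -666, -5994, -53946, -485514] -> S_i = -74*9^i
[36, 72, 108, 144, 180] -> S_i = 36 + 36*i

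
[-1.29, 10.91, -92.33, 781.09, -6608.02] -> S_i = -1.29*(-8.46)^i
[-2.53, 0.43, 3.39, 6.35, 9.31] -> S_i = -2.53 + 2.96*i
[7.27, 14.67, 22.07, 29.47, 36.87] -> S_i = 7.27 + 7.40*i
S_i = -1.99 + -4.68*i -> [-1.99, -6.67, -11.35, -16.03, -20.71]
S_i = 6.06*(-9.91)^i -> [6.06, -60.05, 595.14, -5897.85, 58447.68]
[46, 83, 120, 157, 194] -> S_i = 46 + 37*i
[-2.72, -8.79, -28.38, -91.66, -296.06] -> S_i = -2.72*3.23^i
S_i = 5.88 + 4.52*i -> [5.88, 10.4, 14.92, 19.44, 23.96]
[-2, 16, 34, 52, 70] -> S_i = -2 + 18*i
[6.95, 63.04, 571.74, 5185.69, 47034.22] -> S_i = 6.95*9.07^i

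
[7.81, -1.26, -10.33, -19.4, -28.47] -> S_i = 7.81 + -9.07*i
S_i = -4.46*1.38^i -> [-4.46, -6.15, -8.49, -11.72, -16.18]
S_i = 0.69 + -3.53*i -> [0.69, -2.84, -6.37, -9.9, -13.43]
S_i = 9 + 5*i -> [9, 14, 19, 24, 29]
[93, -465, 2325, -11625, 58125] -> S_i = 93*-5^i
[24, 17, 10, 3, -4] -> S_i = 24 + -7*i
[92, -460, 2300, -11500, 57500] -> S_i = 92*-5^i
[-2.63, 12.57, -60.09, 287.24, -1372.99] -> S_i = -2.63*(-4.78)^i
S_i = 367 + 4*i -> [367, 371, 375, 379, 383]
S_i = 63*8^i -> [63, 504, 4032, 32256, 258048]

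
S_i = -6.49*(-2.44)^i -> [-6.49, 15.84, -38.64, 94.28, -230.04]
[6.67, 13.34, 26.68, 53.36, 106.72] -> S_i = 6.67*2.00^i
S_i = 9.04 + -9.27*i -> [9.04, -0.23, -9.5, -18.77, -28.04]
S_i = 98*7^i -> [98, 686, 4802, 33614, 235298]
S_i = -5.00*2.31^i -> [-5.0, -11.55, -26.68, -61.63, -142.37]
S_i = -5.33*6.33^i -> [-5.33, -33.74, -213.57, -1351.88, -8557.4]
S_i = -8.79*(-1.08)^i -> [-8.79, 9.49, -10.25, 11.07, -11.96]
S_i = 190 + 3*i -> [190, 193, 196, 199, 202]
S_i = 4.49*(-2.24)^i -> [4.49, -10.06, 22.53, -50.47, 113.04]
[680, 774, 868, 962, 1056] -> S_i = 680 + 94*i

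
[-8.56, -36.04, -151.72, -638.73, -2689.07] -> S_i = -8.56*4.21^i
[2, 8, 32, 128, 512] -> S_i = 2*4^i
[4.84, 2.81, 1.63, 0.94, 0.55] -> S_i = 4.84*0.58^i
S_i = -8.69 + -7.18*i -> [-8.69, -15.87, -23.05, -30.23, -37.41]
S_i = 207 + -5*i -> [207, 202, 197, 192, 187]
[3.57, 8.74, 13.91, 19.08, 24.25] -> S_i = 3.57 + 5.17*i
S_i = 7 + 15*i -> [7, 22, 37, 52, 67]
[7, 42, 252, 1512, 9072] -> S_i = 7*6^i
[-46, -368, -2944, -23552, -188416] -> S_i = -46*8^i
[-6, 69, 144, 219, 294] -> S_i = -6 + 75*i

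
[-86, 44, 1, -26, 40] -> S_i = Random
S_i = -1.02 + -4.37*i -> [-1.02, -5.39, -9.76, -14.13, -18.5]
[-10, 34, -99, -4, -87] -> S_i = Random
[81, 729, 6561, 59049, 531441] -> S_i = 81*9^i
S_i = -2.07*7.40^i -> [-2.07, -15.32, -113.35, -838.81, -6207.22]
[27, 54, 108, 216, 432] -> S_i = 27*2^i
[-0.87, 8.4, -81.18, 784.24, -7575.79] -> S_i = -0.87*(-9.66)^i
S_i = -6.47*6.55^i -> [-6.47, -42.38, -277.58, -1818.14, -11908.84]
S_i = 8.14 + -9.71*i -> [8.14, -1.57, -11.28, -20.99, -30.7]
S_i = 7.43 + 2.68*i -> [7.43, 10.11, 12.79, 15.47, 18.15]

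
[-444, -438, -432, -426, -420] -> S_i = -444 + 6*i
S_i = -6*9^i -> [-6, -54, -486, -4374, -39366]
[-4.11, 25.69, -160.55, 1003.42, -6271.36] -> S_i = -4.11*(-6.25)^i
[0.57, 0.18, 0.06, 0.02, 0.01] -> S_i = 0.57*0.32^i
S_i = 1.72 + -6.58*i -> [1.72, -4.86, -11.44, -18.02, -24.6]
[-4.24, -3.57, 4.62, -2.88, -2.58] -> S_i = Random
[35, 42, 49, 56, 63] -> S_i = 35 + 7*i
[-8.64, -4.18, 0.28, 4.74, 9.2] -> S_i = -8.64 + 4.46*i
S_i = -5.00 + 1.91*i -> [-5.0, -3.09, -1.18, 0.73, 2.64]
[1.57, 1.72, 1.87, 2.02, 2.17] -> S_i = 1.57 + 0.15*i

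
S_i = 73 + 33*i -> [73, 106, 139, 172, 205]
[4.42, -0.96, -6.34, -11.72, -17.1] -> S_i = 4.42 + -5.38*i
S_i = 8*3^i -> [8, 24, 72, 216, 648]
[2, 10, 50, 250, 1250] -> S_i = 2*5^i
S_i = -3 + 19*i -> [-3, 16, 35, 54, 73]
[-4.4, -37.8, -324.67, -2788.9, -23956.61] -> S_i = -4.40*8.59^i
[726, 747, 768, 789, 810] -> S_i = 726 + 21*i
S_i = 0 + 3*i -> [0, 3, 6, 9, 12]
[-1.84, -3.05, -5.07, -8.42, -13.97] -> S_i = -1.84*1.66^i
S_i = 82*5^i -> [82, 410, 2050, 10250, 51250]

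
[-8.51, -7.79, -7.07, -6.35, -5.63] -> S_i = -8.51 + 0.72*i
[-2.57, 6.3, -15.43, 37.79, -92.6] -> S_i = -2.57*(-2.45)^i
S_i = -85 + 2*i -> [-85, -83, -81, -79, -77]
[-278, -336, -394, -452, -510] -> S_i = -278 + -58*i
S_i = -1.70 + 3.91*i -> [-1.7, 2.21, 6.12, 10.03, 13.94]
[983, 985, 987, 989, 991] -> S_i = 983 + 2*i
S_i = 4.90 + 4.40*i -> [4.9, 9.3, 13.7, 18.1, 22.5]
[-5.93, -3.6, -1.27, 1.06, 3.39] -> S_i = -5.93 + 2.33*i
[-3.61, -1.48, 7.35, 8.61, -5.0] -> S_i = Random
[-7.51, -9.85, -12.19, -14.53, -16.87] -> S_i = -7.51 + -2.34*i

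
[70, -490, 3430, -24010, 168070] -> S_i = 70*-7^i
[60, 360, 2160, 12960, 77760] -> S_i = 60*6^i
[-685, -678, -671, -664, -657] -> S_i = -685 + 7*i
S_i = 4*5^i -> [4, 20, 100, 500, 2500]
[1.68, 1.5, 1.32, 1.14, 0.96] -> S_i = 1.68 + -0.18*i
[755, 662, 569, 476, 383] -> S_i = 755 + -93*i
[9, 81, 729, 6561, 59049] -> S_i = 9*9^i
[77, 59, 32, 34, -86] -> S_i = Random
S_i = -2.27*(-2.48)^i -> [-2.27, 5.63, -13.96, 34.62, -85.87]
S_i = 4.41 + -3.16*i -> [4.41, 1.25, -1.91, -5.07, -8.23]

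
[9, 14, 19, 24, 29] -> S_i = 9 + 5*i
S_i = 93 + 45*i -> [93, 138, 183, 228, 273]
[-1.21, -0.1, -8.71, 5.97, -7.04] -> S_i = Random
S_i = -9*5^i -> [-9, -45, -225, -1125, -5625]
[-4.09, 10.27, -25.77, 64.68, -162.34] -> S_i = -4.09*(-2.51)^i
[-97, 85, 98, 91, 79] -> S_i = Random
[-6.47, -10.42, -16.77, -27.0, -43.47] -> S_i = -6.47*1.61^i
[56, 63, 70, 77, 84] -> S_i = 56 + 7*i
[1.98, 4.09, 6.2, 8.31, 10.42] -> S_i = 1.98 + 2.11*i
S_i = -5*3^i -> [-5, -15, -45, -135, -405]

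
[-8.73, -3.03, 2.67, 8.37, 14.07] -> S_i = -8.73 + 5.70*i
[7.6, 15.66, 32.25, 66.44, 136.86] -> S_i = 7.60*2.06^i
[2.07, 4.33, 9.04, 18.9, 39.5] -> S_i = 2.07*2.09^i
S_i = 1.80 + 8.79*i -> [1.8, 10.59, 19.38, 28.17, 36.96]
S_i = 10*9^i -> [10, 90, 810, 7290, 65610]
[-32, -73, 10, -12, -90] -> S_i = Random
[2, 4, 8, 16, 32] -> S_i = 2*2^i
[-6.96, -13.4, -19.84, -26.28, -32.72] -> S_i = -6.96 + -6.44*i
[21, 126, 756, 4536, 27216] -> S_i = 21*6^i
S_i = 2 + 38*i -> [2, 40, 78, 116, 154]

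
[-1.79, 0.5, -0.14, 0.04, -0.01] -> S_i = -1.79*(-0.28)^i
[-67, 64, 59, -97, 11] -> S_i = Random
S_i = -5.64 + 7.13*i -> [-5.64, 1.49, 8.62, 15.75, 22.88]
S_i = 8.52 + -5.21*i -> [8.52, 3.31, -1.9, -7.11, -12.32]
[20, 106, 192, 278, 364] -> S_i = 20 + 86*i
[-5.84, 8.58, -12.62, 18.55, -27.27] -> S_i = -5.84*(-1.47)^i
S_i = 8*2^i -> [8, 16, 32, 64, 128]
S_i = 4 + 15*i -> [4, 19, 34, 49, 64]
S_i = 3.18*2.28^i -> [3.18, 7.25, 16.53, 37.69, 85.93]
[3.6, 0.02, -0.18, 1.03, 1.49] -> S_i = Random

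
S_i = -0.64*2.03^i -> [-0.64, -1.3, -2.64, -5.35, -10.87]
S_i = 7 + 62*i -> [7, 69, 131, 193, 255]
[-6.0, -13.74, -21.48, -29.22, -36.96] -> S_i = -6.00 + -7.74*i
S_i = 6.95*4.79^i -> [6.95, 33.29, 159.46, 763.82, 3658.7]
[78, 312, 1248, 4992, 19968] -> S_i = 78*4^i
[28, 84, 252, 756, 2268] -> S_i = 28*3^i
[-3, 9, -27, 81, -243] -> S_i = -3*-3^i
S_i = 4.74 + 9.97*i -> [4.74, 14.71, 24.68, 34.65, 44.62]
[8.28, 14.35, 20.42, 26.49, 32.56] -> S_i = 8.28 + 6.07*i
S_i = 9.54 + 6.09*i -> [9.54, 15.63, 21.72, 27.81, 33.9]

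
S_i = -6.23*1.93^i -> [-6.23, -12.02, -23.21, -44.79, -86.44]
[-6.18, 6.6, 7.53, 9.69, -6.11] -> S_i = Random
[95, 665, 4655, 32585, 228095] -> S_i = 95*7^i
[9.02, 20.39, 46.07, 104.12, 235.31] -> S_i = 9.02*2.26^i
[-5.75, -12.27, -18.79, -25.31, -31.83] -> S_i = -5.75 + -6.52*i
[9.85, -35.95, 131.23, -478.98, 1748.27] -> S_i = 9.85*(-3.65)^i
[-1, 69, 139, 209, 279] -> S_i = -1 + 70*i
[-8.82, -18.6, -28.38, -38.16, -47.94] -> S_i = -8.82 + -9.78*i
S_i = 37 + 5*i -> [37, 42, 47, 52, 57]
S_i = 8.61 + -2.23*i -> [8.61, 6.38, 4.15, 1.92, -0.31]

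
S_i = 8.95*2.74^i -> [8.95, 24.52, 67.19, 184.11, 504.46]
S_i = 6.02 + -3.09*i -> [6.02, 2.93, -0.16, -3.25, -6.34]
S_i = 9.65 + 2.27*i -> [9.65, 11.92, 14.19, 16.46, 18.73]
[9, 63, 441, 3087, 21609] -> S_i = 9*7^i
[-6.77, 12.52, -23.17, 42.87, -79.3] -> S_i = -6.77*(-1.85)^i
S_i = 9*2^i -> [9, 18, 36, 72, 144]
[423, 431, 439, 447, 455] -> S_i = 423 + 8*i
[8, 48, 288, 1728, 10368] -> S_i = 8*6^i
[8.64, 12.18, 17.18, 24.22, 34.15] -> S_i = 8.64*1.41^i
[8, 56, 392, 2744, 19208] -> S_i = 8*7^i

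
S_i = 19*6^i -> [19, 114, 684, 4104, 24624]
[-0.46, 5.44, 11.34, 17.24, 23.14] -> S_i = -0.46 + 5.90*i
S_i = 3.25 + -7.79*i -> [3.25, -4.54, -12.33, -20.12, -27.91]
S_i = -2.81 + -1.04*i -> [-2.81, -3.85, -4.89, -5.93, -6.97]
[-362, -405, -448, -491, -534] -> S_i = -362 + -43*i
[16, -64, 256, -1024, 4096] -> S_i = 16*-4^i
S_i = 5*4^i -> [5, 20, 80, 320, 1280]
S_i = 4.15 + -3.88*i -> [4.15, 0.27, -3.61, -7.49, -11.37]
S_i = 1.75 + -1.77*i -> [1.75, -0.02, -1.79, -3.56, -5.33]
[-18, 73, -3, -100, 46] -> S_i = Random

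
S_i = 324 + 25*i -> [324, 349, 374, 399, 424]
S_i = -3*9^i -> [-3, -27, -243, -2187, -19683]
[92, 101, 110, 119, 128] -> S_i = 92 + 9*i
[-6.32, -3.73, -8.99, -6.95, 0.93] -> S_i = Random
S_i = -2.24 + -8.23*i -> [-2.24, -10.47, -18.7, -26.93, -35.16]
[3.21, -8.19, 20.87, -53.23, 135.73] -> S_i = 3.21*(-2.55)^i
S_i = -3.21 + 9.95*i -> [-3.21, 6.74, 16.69, 26.64, 36.59]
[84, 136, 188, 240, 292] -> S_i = 84 + 52*i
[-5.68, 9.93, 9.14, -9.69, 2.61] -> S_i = Random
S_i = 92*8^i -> [92, 736, 5888, 47104, 376832]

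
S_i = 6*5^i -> [6, 30, 150, 750, 3750]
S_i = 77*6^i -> [77, 462, 2772, 16632, 99792]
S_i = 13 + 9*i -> [13, 22, 31, 40, 49]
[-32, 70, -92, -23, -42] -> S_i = Random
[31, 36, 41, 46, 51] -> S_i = 31 + 5*i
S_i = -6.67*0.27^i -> [-6.67, -1.8, -0.49, -0.13, -0.04]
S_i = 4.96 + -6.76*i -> [4.96, -1.8, -8.56, -15.32, -22.08]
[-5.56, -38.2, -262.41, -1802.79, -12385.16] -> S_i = -5.56*6.87^i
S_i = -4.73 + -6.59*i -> [-4.73, -11.32, -17.91, -24.5, -31.09]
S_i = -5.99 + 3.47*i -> [-5.99, -2.52, 0.95, 4.42, 7.89]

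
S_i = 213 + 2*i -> [213, 215, 217, 219, 221]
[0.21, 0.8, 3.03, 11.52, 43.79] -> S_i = 0.21*3.80^i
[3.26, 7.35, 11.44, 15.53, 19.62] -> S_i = 3.26 + 4.09*i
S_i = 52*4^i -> [52, 208, 832, 3328, 13312]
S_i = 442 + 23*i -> [442, 465, 488, 511, 534]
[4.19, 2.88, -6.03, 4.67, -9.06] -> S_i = Random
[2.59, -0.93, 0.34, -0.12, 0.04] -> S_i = 2.59*(-0.36)^i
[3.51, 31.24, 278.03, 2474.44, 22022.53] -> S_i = 3.51*8.90^i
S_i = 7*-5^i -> [7, -35, 175, -875, 4375]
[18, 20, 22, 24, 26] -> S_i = 18 + 2*i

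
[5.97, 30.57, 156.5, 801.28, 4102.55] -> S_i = 5.97*5.12^i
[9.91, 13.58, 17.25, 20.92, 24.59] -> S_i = 9.91 + 3.67*i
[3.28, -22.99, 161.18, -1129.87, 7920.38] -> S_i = 3.28*(-7.01)^i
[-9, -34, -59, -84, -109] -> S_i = -9 + -25*i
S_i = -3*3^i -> [-3, -9, -27, -81, -243]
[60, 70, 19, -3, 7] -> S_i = Random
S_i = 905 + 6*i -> [905, 911, 917, 923, 929]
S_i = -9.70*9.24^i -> [-9.7, -89.63, -828.16, -7652.22, -70706.55]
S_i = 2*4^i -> [2, 8, 32, 128, 512]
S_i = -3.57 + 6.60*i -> [-3.57, 3.03, 9.63, 16.23, 22.83]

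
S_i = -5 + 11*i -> [-5, 6, 17, 28, 39]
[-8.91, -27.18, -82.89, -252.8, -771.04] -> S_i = -8.91*3.05^i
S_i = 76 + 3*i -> [76, 79, 82, 85, 88]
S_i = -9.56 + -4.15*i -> [-9.56, -13.71, -17.86, -22.01, -26.16]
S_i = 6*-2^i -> [6, -12, 24, -48, 96]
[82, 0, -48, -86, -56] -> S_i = Random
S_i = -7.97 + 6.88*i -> [-7.97, -1.09, 5.79, 12.67, 19.55]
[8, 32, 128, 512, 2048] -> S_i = 8*4^i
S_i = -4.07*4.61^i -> [-4.07, -18.76, -86.5, -398.75, -1838.22]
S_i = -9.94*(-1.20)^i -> [-9.94, 11.93, -14.31, 17.18, -20.61]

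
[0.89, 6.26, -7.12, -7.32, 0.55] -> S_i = Random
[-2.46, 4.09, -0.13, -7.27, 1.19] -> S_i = Random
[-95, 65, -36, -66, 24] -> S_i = Random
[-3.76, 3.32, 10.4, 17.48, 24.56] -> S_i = -3.76 + 7.08*i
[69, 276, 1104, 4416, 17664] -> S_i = 69*4^i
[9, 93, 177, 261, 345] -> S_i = 9 + 84*i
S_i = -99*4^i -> [-99, -396, -1584, -6336, -25344]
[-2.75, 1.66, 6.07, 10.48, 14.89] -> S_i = -2.75 + 4.41*i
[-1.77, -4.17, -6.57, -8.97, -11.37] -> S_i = -1.77 + -2.40*i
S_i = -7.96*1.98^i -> [-7.96, -15.76, -31.21, -61.79, -122.34]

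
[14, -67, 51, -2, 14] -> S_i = Random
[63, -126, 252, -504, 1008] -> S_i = 63*-2^i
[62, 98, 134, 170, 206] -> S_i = 62 + 36*i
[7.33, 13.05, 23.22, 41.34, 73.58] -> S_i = 7.33*1.78^i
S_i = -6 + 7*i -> [-6, 1, 8, 15, 22]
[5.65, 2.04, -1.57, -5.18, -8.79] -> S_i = 5.65 + -3.61*i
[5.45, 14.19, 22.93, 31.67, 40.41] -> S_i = 5.45 + 8.74*i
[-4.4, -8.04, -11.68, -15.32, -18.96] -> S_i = -4.40 + -3.64*i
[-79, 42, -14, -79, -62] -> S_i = Random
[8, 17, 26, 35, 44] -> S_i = 8 + 9*i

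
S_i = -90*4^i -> [-90, -360, -1440, -5760, -23040]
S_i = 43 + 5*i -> [43, 48, 53, 58, 63]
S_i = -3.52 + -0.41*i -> [-3.52, -3.93, -4.34, -4.75, -5.16]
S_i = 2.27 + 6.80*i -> [2.27, 9.07, 15.87, 22.67, 29.47]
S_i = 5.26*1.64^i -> [5.26, 8.63, 14.15, 23.2, 38.05]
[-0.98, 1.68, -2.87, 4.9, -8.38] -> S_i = -0.98*(-1.71)^i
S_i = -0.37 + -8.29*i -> [-0.37, -8.66, -16.95, -25.24, -33.53]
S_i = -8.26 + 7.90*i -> [-8.26, -0.36, 7.54, 15.44, 23.34]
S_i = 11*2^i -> [11, 22, 44, 88, 176]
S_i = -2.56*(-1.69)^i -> [-2.56, 4.33, -7.31, 12.36, -20.88]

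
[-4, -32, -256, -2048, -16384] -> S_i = -4*8^i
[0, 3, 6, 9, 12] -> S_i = 0 + 3*i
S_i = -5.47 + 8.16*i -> [-5.47, 2.69, 10.85, 19.01, 27.17]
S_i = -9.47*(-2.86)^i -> [-9.47, 27.08, -77.46, 221.54, -633.6]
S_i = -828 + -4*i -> [-828, -832, -836, -840, -844]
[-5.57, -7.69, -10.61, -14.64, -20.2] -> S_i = -5.57*1.38^i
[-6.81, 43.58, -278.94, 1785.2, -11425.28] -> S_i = -6.81*(-6.40)^i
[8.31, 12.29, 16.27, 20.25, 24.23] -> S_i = 8.31 + 3.98*i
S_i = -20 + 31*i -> [-20, 11, 42, 73, 104]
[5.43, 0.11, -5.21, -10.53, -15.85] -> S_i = 5.43 + -5.32*i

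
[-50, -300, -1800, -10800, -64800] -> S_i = -50*6^i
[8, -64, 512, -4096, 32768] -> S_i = 8*-8^i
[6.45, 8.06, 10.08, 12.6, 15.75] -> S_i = 6.45*1.25^i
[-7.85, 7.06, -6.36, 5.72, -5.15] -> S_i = -7.85*(-0.90)^i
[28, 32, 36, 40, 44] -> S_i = 28 + 4*i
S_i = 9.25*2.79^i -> [9.25, 25.81, 72.0, 200.89, 560.48]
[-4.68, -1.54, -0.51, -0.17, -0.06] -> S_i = -4.68*0.33^i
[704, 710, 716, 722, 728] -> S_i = 704 + 6*i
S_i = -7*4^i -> [-7, -28, -112, -448, -1792]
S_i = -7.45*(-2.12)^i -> [-7.45, 15.79, -33.48, 70.98, -150.49]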